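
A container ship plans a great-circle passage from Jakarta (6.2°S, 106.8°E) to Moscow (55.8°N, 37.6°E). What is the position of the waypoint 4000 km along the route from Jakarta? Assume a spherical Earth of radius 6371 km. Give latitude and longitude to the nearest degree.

Write both endpoints as unit vectors p₁, p₂ with components (cos φ cos λ, cos φ sin λ, sin φ).
The central angle between the endpoints is δ = arccos(p₁·p₂) ≈ 1.461 rad (83.7°). The total great-circle distance is δ·R ≈ 1.461 × 6371 ≈ 9311 km, so the target fraction is f = 4000/9311 ≈ 0.430.
Interpolate at f ≈ 0.430 with slerp weights a = sin((1−f)δ)/sin δ ≈ 0.745, b = sin(fδ)/sin δ ≈ 0.591.
p = a·p₁ + b·p₂ ≈ (0.049, 0.912, 0.408); φ = arcsin(p_z) ≈ 24.10°, λ = atan2(p_y, p_x) ≈ 86.91°.

≈ (24°N, 87°E)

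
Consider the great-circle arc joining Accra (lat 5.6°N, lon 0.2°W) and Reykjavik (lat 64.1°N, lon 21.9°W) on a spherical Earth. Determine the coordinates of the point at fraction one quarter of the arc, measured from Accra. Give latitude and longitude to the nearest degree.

Write both endpoints as unit vectors p₁, p₂ with components (cos φ cos λ, cos φ sin λ, sin φ).
The central angle between the endpoints is δ = arccos(p₁·p₂) ≈ 1.057 rad (60.5°).
Interpolate at f = 1/4 with slerp weights a = sin((1−f)δ)/sin δ ≈ 0.818, b = sin(fδ)/sin δ ≈ 0.300.
p = a·p₁ + b·p₂ ≈ (0.935, -0.052, 0.350); φ = arcsin(p_z) ≈ 20.46°, λ = atan2(p_y, p_x) ≈ -3.16°.

≈ lat 20°N, lon 3°W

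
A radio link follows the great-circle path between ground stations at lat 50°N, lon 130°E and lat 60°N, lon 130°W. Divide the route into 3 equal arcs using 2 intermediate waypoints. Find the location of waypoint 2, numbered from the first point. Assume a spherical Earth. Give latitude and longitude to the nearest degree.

≈ lat 66°N, lon 167°W

Write both endpoints as unit vectors p₁, p₂ with components (cos φ cos λ, cos φ sin λ, sin φ).
The central angle between the endpoints is δ = arccos(p₁·p₂) ≈ 0.918 rad (52.6°).
Interpolate at f = 2/3 with slerp weights a = sin((1−f)δ)/sin δ ≈ 0.379, b = sin(fδ)/sin δ ≈ 0.723.
p = a·p₁ + b·p₂ ≈ (-0.389, -0.090, 0.917); φ = arcsin(p_z) ≈ 66.46°, λ = atan2(p_y, p_x) ≈ -166.94°.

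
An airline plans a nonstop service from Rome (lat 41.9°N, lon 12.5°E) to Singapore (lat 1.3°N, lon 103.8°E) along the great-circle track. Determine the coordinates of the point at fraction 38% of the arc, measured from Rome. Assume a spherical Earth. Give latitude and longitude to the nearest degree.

≈ lat 34°N, lon 55°E

Convert each endpoint to a unit vector on the sphere (x = cos φ cos λ, y = cos φ sin λ, z = sin φ).
The central angle between the endpoints is δ = arccos(p₁·p₂) ≈ 1.573 rad (90.1°).
Interpolate at f = 0.38 with slerp weights a = sin((1−f)δ)/sin δ ≈ 0.828, b = sin(fδ)/sin δ ≈ 0.563.
p = a·p₁ + b·p₂ ≈ (0.467, 0.680, 0.566); φ = arcsin(p_z) ≈ 34.44°, λ = atan2(p_y, p_x) ≈ 55.49°.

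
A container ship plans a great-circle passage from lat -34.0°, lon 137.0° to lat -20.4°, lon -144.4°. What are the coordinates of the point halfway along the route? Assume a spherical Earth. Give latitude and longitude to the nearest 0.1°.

Write both endpoints as unit vectors p₁, p₂ with components (cos φ cos λ, cos φ sin λ, sin φ).
The central angle between the endpoints is δ = arccos(p₁·p₂) ≈ 1.215 rad (69.6°).
Interpolate at f = 1/2 with slerp weights a = sin((1−f)δ)/sin δ ≈ 0.609, b = sin(fδ)/sin δ ≈ 0.609.
p = a·p₁ + b·p₂ ≈ (-0.833, 0.012, -0.553); φ = arcsin(p_z) ≈ -33.56°, λ = atan2(p_y, p_x) ≈ 179.17°.

≈ lat -33.6°, lon 179.2°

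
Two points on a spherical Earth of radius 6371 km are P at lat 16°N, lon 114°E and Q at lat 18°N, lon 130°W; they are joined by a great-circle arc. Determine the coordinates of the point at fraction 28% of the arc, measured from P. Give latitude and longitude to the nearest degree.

≈ lat 27°N, lon 145°E

From cos δ = sin φ₁ sin φ₂ + cos φ₁ cos φ₂ cos Δλ, the central angle is δ ≈ 1.892 rad (108.4°).
Interpolate at f = 0.28 with slerp weights a = sin((1−f)δ)/sin δ ≈ 1.031, b = sin(fδ)/sin δ ≈ 0.533.
p = a·p₁ + b·p₂ ≈ (-0.729, 0.517, 0.449); φ = arcsin(p_z) ≈ 26.66°, λ = atan2(p_y, p_x) ≈ 144.62°.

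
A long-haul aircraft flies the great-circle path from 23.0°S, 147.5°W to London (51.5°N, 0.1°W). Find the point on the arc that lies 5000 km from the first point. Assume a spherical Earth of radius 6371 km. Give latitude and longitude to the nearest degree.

Convert each endpoint to a unit vector on the sphere (x = cos φ cos λ, y = cos φ sin λ, z = sin φ).
The central angle between the endpoints is δ = arccos(p₁·p₂) ≈ 2.479 rad (142.0°). The total great-circle distance is δ·R ≈ 2.479 × 6371 ≈ 15795 km, so the target fraction is f = 5000/15795 ≈ 0.317.
Interpolate at f ≈ 0.317 with slerp weights a = sin((1−f)δ)/sin δ ≈ 1.614, b = sin(fδ)/sin δ ≈ 1.149.
p = a·p₁ + b·p₂ ≈ (-0.537, -0.799, 0.269); φ = arcsin(p_z) ≈ 15.59°, λ = atan2(p_y, p_x) ≈ -123.91°.

≈ 16°N, 124°W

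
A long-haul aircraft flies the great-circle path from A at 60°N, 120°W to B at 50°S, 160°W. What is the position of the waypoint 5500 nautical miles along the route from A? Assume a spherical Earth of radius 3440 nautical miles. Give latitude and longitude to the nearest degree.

≈ 28°S, 151°W

Write both endpoints as unit vectors p₁, p₂ with components (cos φ cos λ, cos φ sin λ, sin φ).
The central angle between the endpoints is δ = arccos(p₁·p₂) ≈ 2.001 rad (114.7°). The total great-circle distance is δ·R ≈ 2.001 × 3440 ≈ 6884 nmi, so the target fraction is f = 5500/6884 ≈ 0.799.
Interpolate at f ≈ 0.799 with slerp weights a = sin((1−f)δ)/sin δ ≈ 0.431, b = sin(fδ)/sin δ ≈ 1.100.
p = a·p₁ + b·p₂ ≈ (-0.772, -0.428, -0.469); φ = arcsin(p_z) ≈ -28.00°, λ = atan2(p_y, p_x) ≈ -150.98°.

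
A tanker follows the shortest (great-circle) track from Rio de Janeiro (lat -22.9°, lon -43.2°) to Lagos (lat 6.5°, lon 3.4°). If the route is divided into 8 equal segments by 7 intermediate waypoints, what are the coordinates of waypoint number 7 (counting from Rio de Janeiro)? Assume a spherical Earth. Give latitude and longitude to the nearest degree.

From cos δ = sin φ₁ sin φ₂ + cos φ₁ cos φ₂ cos Δλ, the central angle is δ ≈ 0.946 rad (54.2°).
Interpolate at f = 7/8 with slerp weights a = sin((1−f)δ)/sin δ ≈ 0.145, b = sin(fδ)/sin δ ≈ 0.908.
p = a·p₁ + b·p₂ ≈ (0.998, -0.038, 0.046); φ = arcsin(p_z) ≈ 2.65°, λ = atan2(p_y, p_x) ≈ -2.19°.

≈ lat 3°, lon -2°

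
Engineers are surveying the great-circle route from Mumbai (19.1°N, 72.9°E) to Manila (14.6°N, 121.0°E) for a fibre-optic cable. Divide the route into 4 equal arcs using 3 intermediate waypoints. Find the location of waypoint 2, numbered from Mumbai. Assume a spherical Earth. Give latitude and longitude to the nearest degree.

Convert each endpoint to a unit vector on the sphere (x = cos φ cos λ, y = cos φ sin λ, z = sin φ).
The central angle between the endpoints is δ = arccos(p₁·p₂) ≈ 0.805 rad (46.1°).
Interpolate at f = 2/4 with slerp weights a = sin((1−f)δ)/sin δ ≈ 0.543, b = sin(fδ)/sin δ ≈ 0.543.
p = a·p₁ + b·p₂ ≈ (-0.120, 0.942, 0.315); φ = arcsin(p_z) ≈ 18.35°, λ = atan2(p_y, p_x) ≈ 97.25°.

≈ (18°N, 97°E)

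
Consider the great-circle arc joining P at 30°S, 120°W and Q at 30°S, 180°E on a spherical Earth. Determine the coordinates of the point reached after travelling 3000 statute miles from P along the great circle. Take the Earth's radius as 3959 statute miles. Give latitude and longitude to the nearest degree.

≈ 32°S, 171°W

Write both endpoints as unit vectors p₁, p₂ with components (cos φ cos λ, cos φ sin λ, sin φ).
The central angle between the endpoints is δ = arccos(p₁·p₂) ≈ 0.896 rad (51.3°). The total great-circle distance is δ·R ≈ 0.896 × 3959 ≈ 3546 mi, so the target fraction is f = 3000/3546 ≈ 0.846.
Interpolate at f ≈ 0.846 with slerp weights a = sin((1−f)δ)/sin δ ≈ 0.176, b = sin(fδ)/sin δ ≈ 0.880.
p = a·p₁ + b·p₂ ≈ (-0.839, -0.132, -0.528); φ = arcsin(p_z) ≈ -31.89°, λ = atan2(p_y, p_x) ≈ -171.05°.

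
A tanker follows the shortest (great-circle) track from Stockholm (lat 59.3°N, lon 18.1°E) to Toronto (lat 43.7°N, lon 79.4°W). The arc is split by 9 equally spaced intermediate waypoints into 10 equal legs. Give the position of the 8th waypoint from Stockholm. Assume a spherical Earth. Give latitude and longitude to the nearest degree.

≈ lat 52°N, lon 68°W

From cos δ = sin φ₁ sin φ₂ + cos φ₁ cos φ₂ cos Δλ, the central angle is δ ≈ 0.993 rad (56.9°).
Interpolate at f = 8/10 with slerp weights a = sin((1−f)δ)/sin δ ≈ 0.236, b = sin(fδ)/sin δ ≈ 0.852.
p = a·p₁ + b·p₂ ≈ (0.228, -0.568, 0.791); φ = arcsin(p_z) ≈ 52.28°, λ = atan2(p_y, p_x) ≈ -68.16°.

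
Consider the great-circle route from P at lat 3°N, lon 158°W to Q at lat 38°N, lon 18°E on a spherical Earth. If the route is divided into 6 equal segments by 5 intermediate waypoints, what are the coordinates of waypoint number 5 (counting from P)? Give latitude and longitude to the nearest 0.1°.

From cos δ = sin φ₁ sin φ₂ + cos φ₁ cos φ₂ cos Δλ, the central angle is δ ≈ 2.423 rad (138.8°).
Interpolate at f = 5/6 with slerp weights a = sin((1−f)δ)/sin δ ≈ 0.597, b = sin(fδ)/sin δ ≈ 1.369.
p = a·p₁ + b·p₂ ≈ (0.473, 0.110, 0.874); φ = arcsin(p_z) ≈ 60.93°, λ = atan2(p_y, p_x) ≈ 13.09°.

≈ lat 60.9°N, lon 13.1°E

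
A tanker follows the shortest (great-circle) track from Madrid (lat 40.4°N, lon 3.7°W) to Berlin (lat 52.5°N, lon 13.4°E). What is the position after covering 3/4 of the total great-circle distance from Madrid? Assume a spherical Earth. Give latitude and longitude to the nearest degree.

Convert each endpoint to a unit vector on the sphere (x = cos φ cos λ, y = cos φ sin λ, z = sin φ).
The central angle between the endpoints is δ = arccos(p₁·p₂) ≈ 0.293 rad (16.8°).
Interpolate at f = 3/4 with slerp weights a = sin((1−f)δ)/sin δ ≈ 0.253, b = sin(fδ)/sin δ ≈ 0.755.
p = a·p₁ + b·p₂ ≈ (0.640, 0.094, 0.763); φ = arcsin(p_z) ≈ 49.73°, λ = atan2(p_y, p_x) ≈ 8.36°.

≈ lat 50°N, lon 8°E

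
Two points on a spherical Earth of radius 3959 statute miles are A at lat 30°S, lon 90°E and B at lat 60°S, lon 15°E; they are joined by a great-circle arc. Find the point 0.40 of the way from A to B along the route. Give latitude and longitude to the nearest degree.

The haversine formula gives a central angle δ ≈ 0.994 rad (57.0°) between the endpoints.
Interpolate at f = 0.40 with slerp weights a = sin((1−f)δ)/sin δ ≈ 0.670, b = sin(fδ)/sin δ ≈ 0.462.
p = a·p₁ + b·p₂ ≈ (0.223, 0.640, -0.735); φ = arcsin(p_z) ≈ -47.32°, λ = atan2(p_y, p_x) ≈ 70.78°.

≈ lat 47°S, lon 71°E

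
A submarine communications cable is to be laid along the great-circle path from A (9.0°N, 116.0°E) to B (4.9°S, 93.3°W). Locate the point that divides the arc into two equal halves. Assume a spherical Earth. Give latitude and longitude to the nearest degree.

The haversine formula gives a central angle δ ≈ 2.629 rad (150.6°) between the endpoints.
Interpolate at f = 1/2 with slerp weights a = sin((1−f)δ)/sin δ ≈ 1.973, b = sin(fδ)/sin δ ≈ 1.973.
p = a·p₁ + b·p₂ ≈ (-0.967, -0.211, 0.140); φ = arcsin(p_z) ≈ 8.05°, λ = atan2(p_y, p_x) ≈ -167.69°.

≈ (8°N, 168°W)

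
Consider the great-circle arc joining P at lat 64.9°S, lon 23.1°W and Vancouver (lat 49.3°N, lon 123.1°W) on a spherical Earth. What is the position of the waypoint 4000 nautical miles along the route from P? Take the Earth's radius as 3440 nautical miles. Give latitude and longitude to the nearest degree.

Convert each endpoint to a unit vector on the sphere (x = cos φ cos λ, y = cos φ sin λ, z = sin φ).
The central angle between the endpoints is δ = arccos(p₁·p₂) ≈ 2.396 rad (137.3°). The total great-circle distance is δ·R ≈ 2.396 × 3440 ≈ 8242 nmi, so the target fraction is f = 4000/8242 ≈ 0.485.
Interpolate at f ≈ 0.485 with slerp weights a = sin((1−f)δ)/sin δ ≈ 1.391, b = sin(fδ)/sin δ ≈ 1.353.
p = a·p₁ + b·p₂ ≈ (0.061, -0.970, -0.234); φ = arcsin(p_z) ≈ -13.51°, λ = atan2(p_y, p_x) ≈ -86.41°.

≈ lat 14°S, lon 86°W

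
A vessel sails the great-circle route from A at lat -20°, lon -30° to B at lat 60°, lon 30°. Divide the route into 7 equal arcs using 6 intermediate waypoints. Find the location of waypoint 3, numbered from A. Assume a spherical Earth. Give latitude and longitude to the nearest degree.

≈ lat 16°, lon -13°

From cos δ = sin φ₁ sin φ₂ + cos φ₁ cos φ₂ cos Δλ, the central angle is δ ≈ 1.632 rad (93.5°).
Interpolate at f = 3/7 with slerp weights a = sin((1−f)δ)/sin δ ≈ 0.805, b = sin(fδ)/sin δ ≈ 0.645.
p = a·p₁ + b·p₂ ≈ (0.934, -0.217, 0.283); φ = arcsin(p_z) ≈ 16.46°, λ = atan2(p_y, p_x) ≈ -13.07°.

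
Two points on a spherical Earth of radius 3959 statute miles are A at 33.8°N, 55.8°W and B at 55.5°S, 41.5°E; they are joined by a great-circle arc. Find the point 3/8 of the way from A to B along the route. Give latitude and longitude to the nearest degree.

≈ 3°S, 28°W

The haversine formula gives a central angle δ ≈ 2.116 rad (121.2°) between the endpoints.
Interpolate at f = 3/8 with slerp weights a = sin((1−f)δ)/sin δ ≈ 1.133, b = sin(fδ)/sin δ ≈ 0.833.
p = a·p₁ + b·p₂ ≈ (0.883, -0.466, -0.056); φ = arcsin(p_z) ≈ -3.23°, λ = atan2(p_y, p_x) ≈ -27.83°.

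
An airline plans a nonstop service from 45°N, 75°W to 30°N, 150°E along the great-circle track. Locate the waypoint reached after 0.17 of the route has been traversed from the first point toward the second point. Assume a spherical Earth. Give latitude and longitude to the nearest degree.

Convert each endpoint to a unit vector on the sphere (x = cos φ cos λ, y = cos φ sin λ, z = sin φ).
The central angle between the endpoints is δ = arccos(p₁·p₂) ≈ 1.650 rad (94.6°).
Interpolate at f = 0.17 with slerp weights a = sin((1−f)δ)/sin δ ≈ 0.983, b = sin(fδ)/sin δ ≈ 0.278.
p = a·p₁ + b·p₂ ≈ (-0.028, -0.551, 0.834); φ = arcsin(p_z) ≈ 56.51°, λ = atan2(p_y, p_x) ≈ -92.95°.

≈ 57°N, 93°W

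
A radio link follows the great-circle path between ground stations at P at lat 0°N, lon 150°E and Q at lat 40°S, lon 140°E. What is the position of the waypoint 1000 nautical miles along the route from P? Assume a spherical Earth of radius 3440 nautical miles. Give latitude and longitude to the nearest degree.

Write both endpoints as unit vectors p₁, p₂ with components (cos φ cos λ, cos φ sin λ, sin φ).
The central angle between the endpoints is δ = arccos(p₁·p₂) ≈ 0.716 rad (41.0°). The total great-circle distance is δ·R ≈ 0.716 × 3440 ≈ 2463 nmi, so the target fraction is f = 1000/2463 ≈ 0.406.
Interpolate at f ≈ 0.406 with slerp weights a = sin((1−f)δ)/sin δ ≈ 0.629, b = sin(fδ)/sin δ ≈ 0.437.
p = a·p₁ + b·p₂ ≈ (-0.801, 0.529, -0.281); φ = arcsin(p_z) ≈ -16.30°, λ = atan2(p_y, p_x) ≈ 146.53°.

≈ lat 16°S, lon 147°E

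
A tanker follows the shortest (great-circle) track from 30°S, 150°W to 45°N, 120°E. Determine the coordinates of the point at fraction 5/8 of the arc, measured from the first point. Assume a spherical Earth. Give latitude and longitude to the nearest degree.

≈ 21°N, 161°E

Write both endpoints as unit vectors p₁, p₂ with components (cos φ cos λ, cos φ sin λ, sin φ).
The central angle between the endpoints is δ = arccos(p₁·p₂) ≈ 1.932 rad (110.7°).
Interpolate at f = 5/8 with slerp weights a = sin((1−f)δ)/sin δ ≈ 0.709, b = sin(fδ)/sin δ ≈ 0.999.
p = a·p₁ + b·p₂ ≈ (-0.885, 0.305, 0.352); φ = arcsin(p_z) ≈ 20.63°, λ = atan2(p_y, p_x) ≈ 160.97°.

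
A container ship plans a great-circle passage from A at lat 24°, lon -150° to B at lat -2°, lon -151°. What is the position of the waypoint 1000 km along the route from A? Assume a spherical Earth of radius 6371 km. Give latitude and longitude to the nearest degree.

≈ lat 15°, lon -150°

Convert each endpoint to a unit vector on the sphere (x = cos φ cos λ, y = cos φ sin λ, z = sin φ).
The central angle between the endpoints is δ = arccos(p₁·p₂) ≈ 0.454 rad (26.0°). The total great-circle distance is δ·R ≈ 0.454 × 6371 ≈ 2893 km, so the target fraction is f = 1000/2893 ≈ 0.346.
Interpolate at f ≈ 0.346 with slerp weights a = sin((1−f)δ)/sin δ ≈ 0.667, b = sin(fδ)/sin δ ≈ 0.356.
p = a·p₁ + b·p₂ ≈ (-0.840, -0.478, 0.259); φ = arcsin(p_z) ≈ 15.01°, λ = atan2(p_y, p_x) ≈ -150.37°.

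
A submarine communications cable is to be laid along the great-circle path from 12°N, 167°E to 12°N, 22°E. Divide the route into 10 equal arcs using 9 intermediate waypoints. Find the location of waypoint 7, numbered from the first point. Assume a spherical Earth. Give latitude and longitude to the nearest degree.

Write both endpoints as unit vectors p₁, p₂ with components (cos φ cos λ, cos φ sin λ, sin φ).
The central angle between the endpoints is δ = arccos(p₁·p₂) ≈ 2.405 rad (137.8°).
Interpolate at f = 7/10 with slerp weights a = sin((1−f)δ)/sin δ ≈ 0.983, b = sin(fδ)/sin δ ≈ 1.479.
p = a·p₁ + b·p₂ ≈ (0.404, 0.758, 0.512); φ = arcsin(p_z) ≈ 30.78°, λ = atan2(p_y, p_x) ≈ 61.92°.

≈ 31°N, 62°E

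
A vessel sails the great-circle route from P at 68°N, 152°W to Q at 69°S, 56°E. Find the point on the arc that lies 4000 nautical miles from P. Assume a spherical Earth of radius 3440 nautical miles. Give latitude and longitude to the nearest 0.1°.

≈ 15.0°N, 143.7°E

The haversine formula gives a central angle δ ≈ 2.963 rad (169.8°) between the endpoints. The total great-circle distance is δ·R ≈ 2.963 × 3440 ≈ 10193 nmi, so the target fraction is f = 4000/10193 ≈ 0.392.
Interpolate at f ≈ 0.392 with slerp weights a = sin((1−f)δ)/sin δ ≈ 5.488, b = sin(fδ)/sin δ ≈ 5.173.
p = a·p₁ + b·p₂ ≈ (-0.779, 0.572, 0.259); φ = arcsin(p_z) ≈ 14.99°, λ = atan2(p_y, p_x) ≈ 143.70°.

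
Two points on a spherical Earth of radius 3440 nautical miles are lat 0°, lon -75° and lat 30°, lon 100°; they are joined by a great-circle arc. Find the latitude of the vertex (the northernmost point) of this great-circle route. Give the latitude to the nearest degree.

The great circle lies in the plane with unit normal n̂ = (p₁ × p₂)/|p₁ × p₂|.
Here n̂_z ≈ +0.149; the vertex latitude is φ_max = arccos|n̂_z| ≈ 81.4°.
Check via Clairaut: cos φ_max = |cos φ₁| · sin C = cos(0.0°)·sin(8.6°) ≈ 0.149, again giving ≈ 81.4°.

≈ 81°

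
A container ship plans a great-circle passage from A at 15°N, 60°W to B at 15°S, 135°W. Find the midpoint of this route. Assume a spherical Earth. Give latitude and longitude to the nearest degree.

From cos δ = sin φ₁ sin φ₂ + cos φ₁ cos φ₂ cos Δλ, the central angle is δ ≈ 1.395 rad (80.0°).
Interpolate at f = 1/2 with slerp weights a = sin((1−f)δ)/sin δ ≈ 0.652, b = sin(fδ)/sin δ ≈ 0.652.
p = a·p₁ + b·p₂ ≈ (-0.131, -0.991, 0.000); φ = arcsin(p_z) ≈ 0.00°, λ = atan2(p_y, p_x) ≈ -97.50°.

≈ 0°N, 97°W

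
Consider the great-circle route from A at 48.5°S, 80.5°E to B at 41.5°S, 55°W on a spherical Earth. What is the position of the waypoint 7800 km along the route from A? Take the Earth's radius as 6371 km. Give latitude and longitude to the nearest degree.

The haversine formula gives a central angle δ ≈ 1.428 rad (81.8°) between the endpoints. The total great-circle distance is δ·R ≈ 1.428 × 6371 ≈ 9098 km, so the target fraction is f = 7800/9098 ≈ 0.857.
Interpolate at f ≈ 0.857 with slerp weights a = sin((1−f)δ)/sin δ ≈ 0.204, b = sin(fδ)/sin δ ≈ 0.950.
p = a·p₁ + b·p₂ ≈ (0.431, -0.449, -0.783); φ = arcsin(p_z) ≈ -51.51°, λ = atan2(p_y, p_x) ≈ -46.23°.

≈ 52°S, 46°W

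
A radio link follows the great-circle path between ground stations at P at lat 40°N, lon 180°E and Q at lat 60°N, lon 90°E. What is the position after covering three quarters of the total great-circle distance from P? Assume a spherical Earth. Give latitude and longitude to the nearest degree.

≈ lat 63°N, lon 119°E

Convert each endpoint to a unit vector on the sphere (x = cos φ cos λ, y = cos φ sin λ, z = sin φ).
The central angle between the endpoints is δ = arccos(p₁·p₂) ≈ 0.980 rad (56.2°).
Interpolate at f = 3/4 with slerp weights a = sin((1−f)δ)/sin δ ≈ 0.292, b = sin(fδ)/sin δ ≈ 0.808.
p = a·p₁ + b·p₂ ≈ (-0.224, 0.404, 0.887); φ = arcsin(p_z) ≈ 62.51°, λ = atan2(p_y, p_x) ≈ 119.00°.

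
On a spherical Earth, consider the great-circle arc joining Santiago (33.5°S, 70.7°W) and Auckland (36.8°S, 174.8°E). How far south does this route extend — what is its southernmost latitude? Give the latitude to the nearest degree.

≈ 53°S

The great circle lies in the plane with unit normal n̂ = (p₁ × p₂)/|p₁ × p₂|.
Here n̂_z ≈ -0.608; the vertex latitude is φ_max = arccos|n̂_z| ≈ 52.5°.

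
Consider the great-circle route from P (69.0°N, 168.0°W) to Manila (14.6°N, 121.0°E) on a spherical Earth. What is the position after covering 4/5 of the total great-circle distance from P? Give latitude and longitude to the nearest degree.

≈ (28°N, 127°E)

Write both endpoints as unit vectors p₁, p₂ with components (cos φ cos λ, cos φ sin λ, sin φ).
The central angle between the endpoints is δ = arccos(p₁·p₂) ≈ 1.215 rad (69.6°).
Interpolate at f = 4/5 with slerp weights a = sin((1−f)δ)/sin δ ≈ 0.257, b = sin(fδ)/sin δ ≈ 0.881.
p = a·p₁ + b·p₂ ≈ (-0.529, 0.712, 0.462); φ = arcsin(p_z) ≈ 27.50°, λ = atan2(p_y, p_x) ≈ 126.63°.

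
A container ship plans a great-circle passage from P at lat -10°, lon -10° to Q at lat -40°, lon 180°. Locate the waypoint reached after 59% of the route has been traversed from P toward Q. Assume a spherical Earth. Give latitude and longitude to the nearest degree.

Convert each endpoint to a unit vector on the sphere (x = cos φ cos λ, y = cos φ sin λ, z = sin φ).
The central angle between the endpoints is δ = arccos(p₁·p₂) ≈ 2.254 rad (129.1°).
Interpolate at f = 0.59 with slerp weights a = sin((1−f)δ)/sin δ ≈ 1.029, b = sin(fδ)/sin δ ≈ 1.252.
p = a·p₁ + b·p₂ ≈ (0.039, -0.176, -0.984); φ = arcsin(p_z) ≈ -79.62°, λ = atan2(p_y, p_x) ≈ -77.55°.

≈ lat -80°, lon -78°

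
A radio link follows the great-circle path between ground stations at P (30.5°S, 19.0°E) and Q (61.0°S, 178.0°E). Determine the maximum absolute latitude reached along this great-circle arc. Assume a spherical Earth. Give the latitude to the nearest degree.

The great circle lies in the plane with unit normal n̂ = (p₁ × p₂)/|p₁ × p₂|.
Here n̂_z ≈ +0.150; the vertex latitude is φ_max = arccos|n̂_z| ≈ 81.4°.
Check via Clairaut: cos φ_max = |cos φ₁| · sin C = cos(30.5°)·sin(170.0°) ≈ 0.150, again giving ≈ 81.4°.

≈ 81°S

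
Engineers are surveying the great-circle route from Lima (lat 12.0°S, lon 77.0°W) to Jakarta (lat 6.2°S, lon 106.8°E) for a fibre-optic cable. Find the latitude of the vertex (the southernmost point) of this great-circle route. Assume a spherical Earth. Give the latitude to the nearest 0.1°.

≈ 78.3°S

The great circle lies in the plane with unit normal n̂ = (p₁ × p₂)/|p₁ × p₂|.
Here n̂_z ≈ -0.202; the vertex latitude is φ_max = arccos|n̂_z| ≈ 78.3°.
Check via Clairaut: cos φ_max = |cos φ₁| · sin C = cos(12.0°)·sin(168.1°) ≈ 0.202, again giving ≈ 78.3°.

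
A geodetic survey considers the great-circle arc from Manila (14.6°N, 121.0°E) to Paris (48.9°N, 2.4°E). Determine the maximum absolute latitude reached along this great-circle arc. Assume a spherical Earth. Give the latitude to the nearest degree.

The great circle lies in the plane with unit normal n̂ = (p₁ × p₂)/|p₁ × p₂|.
Here n̂_z ≈ -0.562; the vertex latitude is φ_max = arccos|n̂_z| ≈ 55.8°.
Check via Clairaut: cos φ_max = |cos φ₁| · sin C = cos(14.6°)·sin(35.5°) ≈ 0.562, again giving ≈ 55.8°.

≈ 56°N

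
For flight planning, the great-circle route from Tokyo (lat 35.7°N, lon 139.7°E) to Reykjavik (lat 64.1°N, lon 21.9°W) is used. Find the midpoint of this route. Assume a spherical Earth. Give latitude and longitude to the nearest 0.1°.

≈ lat 74.2°N, lon 120.6°E

Write both endpoints as unit vectors p₁, p₂ with components (cos φ cos λ, cos φ sin λ, sin φ).
The central angle between the endpoints is δ = arccos(p₁·p₂) ≈ 1.381 rad (79.1°).
Interpolate at f = 1/2 with slerp weights a = sin((1−f)δ)/sin δ ≈ 0.649, b = sin(fδ)/sin δ ≈ 0.649.
p = a·p₁ + b·p₂ ≈ (-0.139, 0.235, 0.962); φ = arcsin(p_z) ≈ 74.16°, λ = atan2(p_y, p_x) ≈ 120.58°.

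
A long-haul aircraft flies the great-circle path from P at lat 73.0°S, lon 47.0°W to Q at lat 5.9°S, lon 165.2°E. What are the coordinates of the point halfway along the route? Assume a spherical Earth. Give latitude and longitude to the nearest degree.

Convert each endpoint to a unit vector on the sphere (x = cos φ cos λ, y = cos φ sin λ, z = sin φ).
The central angle between the endpoints is δ = arccos(p₁·p₂) ≈ 1.719 rad (98.5°).
Interpolate at f = 1/2 with slerp weights a = sin((1−f)δ)/sin δ ≈ 0.766, b = sin(fδ)/sin δ ≈ 0.766.
p = a·p₁ + b·p₂ ≈ (-0.584, 0.031, -0.811); φ = arcsin(p_z) ≈ -54.22°, λ = atan2(p_y, p_x) ≈ 176.98°.

≈ lat 54°S, lon 177°E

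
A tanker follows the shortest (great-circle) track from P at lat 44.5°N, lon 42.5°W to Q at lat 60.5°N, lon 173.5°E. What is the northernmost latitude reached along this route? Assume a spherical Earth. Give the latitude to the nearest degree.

The great circle lies in the plane with unit normal n̂ = (p₁ × p₂)/|p₁ × p₂|.
Here n̂_z ≈ -0.218; the vertex latitude is φ_max = arccos|n̂_z| ≈ 77.4°.
Check via Clairaut: cos φ_max = |cos φ₁| · sin C = cos(44.5°)·sin(17.8°) ≈ 0.218, again giving ≈ 77.4°.

≈ 77°N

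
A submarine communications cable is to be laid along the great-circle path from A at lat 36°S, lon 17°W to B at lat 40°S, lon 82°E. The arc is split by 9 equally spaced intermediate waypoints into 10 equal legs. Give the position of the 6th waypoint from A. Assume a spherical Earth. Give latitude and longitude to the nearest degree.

Write both endpoints as unit vectors p₁, p₂ with components (cos φ cos λ, cos φ sin λ, sin φ).
The central angle between the endpoints is δ = arccos(p₁·p₂) ≈ 1.286 rad (73.7°).
Interpolate at f = 6/10 with slerp weights a = sin((1−f)δ)/sin δ ≈ 0.513, b = sin(fδ)/sin δ ≈ 0.727.
p = a·p₁ + b·p₂ ≈ (0.474, 0.430, -0.768); φ = arcsin(p_z) ≈ -50.21°, λ = atan2(p_y, p_x) ≈ 42.20°.

≈ lat 50°S, lon 42°E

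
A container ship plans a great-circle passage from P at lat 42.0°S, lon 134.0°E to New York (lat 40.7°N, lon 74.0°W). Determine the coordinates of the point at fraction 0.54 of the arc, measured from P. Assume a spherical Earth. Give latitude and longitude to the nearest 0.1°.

Write both endpoints as unit vectors p₁, p₂ with components (cos φ cos λ, cos φ sin λ, sin φ).
The central angle between the endpoints is δ = arccos(p₁·p₂) ≈ 2.776 rad (159.0°).
Interpolate at f = 0.54 with slerp weights a = sin((1−f)δ)/sin δ ≈ 2.675, b = sin(fδ)/sin δ ≈ 2.788.
p = a·p₁ + b·p₂ ≈ (-0.798, -0.602, 0.028); φ = arcsin(p_z) ≈ 1.60°, λ = atan2(p_y, p_x) ≈ -143.00°.

≈ lat 1.6°N, lon 143.0°W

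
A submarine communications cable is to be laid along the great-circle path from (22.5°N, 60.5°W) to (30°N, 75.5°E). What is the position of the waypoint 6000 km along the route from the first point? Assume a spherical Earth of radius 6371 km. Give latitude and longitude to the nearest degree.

≈ (52°N, 1°W)

Write both endpoints as unit vectors p₁, p₂ with components (cos φ cos λ, cos φ sin λ, sin φ).
The central angle between the endpoints is δ = arccos(p₁·p₂) ≈ 1.965 rad (112.6°). The total great-circle distance is δ·R ≈ 1.965 × 6371 ≈ 12520 km, so the target fraction is f = 6000/12520 ≈ 0.479.
Interpolate at f ≈ 0.479 with slerp weights a = sin((1−f)δ)/sin δ ≈ 0.925, b = sin(fδ)/sin δ ≈ 0.876.
p = a·p₁ + b·p₂ ≈ (0.611, -0.009, 0.792); φ = arcsin(p_z) ≈ 52.36°, λ = atan2(p_y, p_x) ≈ -0.88°.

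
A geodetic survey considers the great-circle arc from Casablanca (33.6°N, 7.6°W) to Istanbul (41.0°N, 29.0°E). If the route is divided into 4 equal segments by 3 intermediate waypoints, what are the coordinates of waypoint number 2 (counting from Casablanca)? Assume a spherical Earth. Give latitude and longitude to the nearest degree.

≈ (39°N, 10°E)

From cos δ = sin φ₁ sin φ₂ + cos φ₁ cos φ₂ cos Δλ, the central angle is δ ≈ 0.520 rad (29.8°).
Interpolate at f = 2/4 with slerp weights a = sin((1−f)δ)/sin δ ≈ 0.517, b = sin(fδ)/sin δ ≈ 0.517.
p = a·p₁ + b·p₂ ≈ (0.769, 0.132, 0.626); φ = arcsin(p_z) ≈ 38.74°, λ = atan2(p_y, p_x) ≈ 9.77°.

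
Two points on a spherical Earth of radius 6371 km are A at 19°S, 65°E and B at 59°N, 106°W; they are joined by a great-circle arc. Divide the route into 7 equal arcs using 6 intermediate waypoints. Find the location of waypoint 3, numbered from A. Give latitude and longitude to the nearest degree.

Write both endpoints as unit vectors p₁, p₂ with components (cos φ cos λ, cos φ sin λ, sin φ).
The central angle between the endpoints is δ = arccos(p₁·p₂) ≈ 2.434 rad (139.5°).
Interpolate at f = 3/7 with slerp weights a = sin((1−f)δ)/sin δ ≈ 1.514, b = sin(fδ)/sin δ ≈ 1.330.
p = a·p₁ + b·p₂ ≈ (0.416, 0.639, 0.647); φ = arcsin(p_z) ≈ 40.30°, λ = atan2(p_y, p_x) ≈ 56.93°.

≈ 40°N, 57°E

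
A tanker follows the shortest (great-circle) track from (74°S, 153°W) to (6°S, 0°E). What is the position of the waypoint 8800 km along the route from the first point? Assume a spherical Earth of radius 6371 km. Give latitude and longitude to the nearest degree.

From cos δ = sin φ₁ sin φ₂ + cos φ₁ cos φ₂ cos Δλ, the central angle is δ ≈ 1.715 rad (98.3°). The total great-circle distance is δ·R ≈ 1.715 × 6371 ≈ 10927 km, so the target fraction is f = 8800/10927 ≈ 0.805.
Interpolate at f ≈ 0.805 with slerp weights a = sin((1−f)δ)/sin δ ≈ 0.331, b = sin(fδ)/sin δ ≈ 0.992.
p = a·p₁ + b·p₂ ≈ (0.906, -0.041, -0.422); φ = arcsin(p_z) ≈ -24.96°, λ = atan2(p_y, p_x) ≈ -2.62°.

≈ (25°S, 3°W)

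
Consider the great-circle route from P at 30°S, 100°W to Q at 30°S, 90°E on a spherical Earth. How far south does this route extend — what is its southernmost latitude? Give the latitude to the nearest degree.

The great circle lies in the plane with unit normal n̂ = (p₁ × p₂)/|p₁ × p₂|.
Here n̂_z ≈ -0.149; the vertex latitude is φ_max = arccos|n̂_z| ≈ 81.4°.

≈ 81°S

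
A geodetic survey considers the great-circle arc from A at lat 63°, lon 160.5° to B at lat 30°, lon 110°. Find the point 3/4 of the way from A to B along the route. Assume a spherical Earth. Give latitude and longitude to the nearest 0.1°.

From cos δ = sin φ₁ sin φ₂ + cos φ₁ cos φ₂ cos Δλ, the central angle is δ ≈ 0.802 rad (45.9°).
Interpolate at f = 3/4 with slerp weights a = sin((1−f)δ)/sin δ ≈ 0.277, b = sin(fδ)/sin δ ≈ 0.787.
p = a·p₁ + b·p₂ ≈ (-0.352, 0.683, 0.640); φ = arcsin(p_z) ≈ 39.83°, λ = atan2(p_y, p_x) ≈ 117.26°.

≈ lat 39.8°, lon 117.3°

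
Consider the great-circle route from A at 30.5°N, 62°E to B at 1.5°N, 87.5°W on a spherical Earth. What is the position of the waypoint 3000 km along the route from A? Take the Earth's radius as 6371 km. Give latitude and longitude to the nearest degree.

≈ 46°N, 33°E

The haversine formula gives a central angle δ ≈ 2.387 rad (136.8°) between the endpoints. The total great-circle distance is δ·R ≈ 2.387 × 6371 ≈ 15210 km, so the target fraction is f = 3000/15210 ≈ 0.197.
Interpolate at f ≈ 0.197 with slerp weights a = sin((1−f)δ)/sin δ ≈ 1.374, b = sin(fδ)/sin δ ≈ 0.663.
p = a·p₁ + b·p₂ ≈ (0.585, 0.384, 0.715); φ = arcsin(p_z) ≈ 45.62°, λ = atan2(p_y, p_x) ≈ 33.27°.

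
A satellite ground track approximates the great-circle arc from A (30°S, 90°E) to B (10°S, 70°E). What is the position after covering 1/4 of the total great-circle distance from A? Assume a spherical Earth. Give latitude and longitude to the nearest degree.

Convert each endpoint to a unit vector on the sphere (x = cos φ cos λ, y = cos φ sin λ, z = sin φ).
The central angle between the endpoints is δ = arccos(p₁·p₂) ≈ 0.477 rad (27.3°).
Interpolate at f = 1/4 with slerp weights a = sin((1−f)δ)/sin δ ≈ 0.763, b = sin(fδ)/sin δ ≈ 0.259.
p = a·p₁ + b·p₂ ≈ (0.087, 0.900, -0.426); φ = arcsin(p_z) ≈ -25.24°, λ = atan2(p_y, p_x) ≈ 84.46°.

≈ (25°S, 84°E)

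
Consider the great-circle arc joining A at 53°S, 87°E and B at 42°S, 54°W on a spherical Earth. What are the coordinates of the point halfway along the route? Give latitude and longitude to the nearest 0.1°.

From cos δ = sin φ₁ sin φ₂ + cos φ₁ cos φ₂ cos Δλ, the central angle is δ ≈ 1.383 rad (79.2°).
Interpolate at f = 1/2 with slerp weights a = sin((1−f)δ)/sin δ ≈ 0.649, b = sin(fδ)/sin δ ≈ 0.649.
p = a·p₁ + b·p₂ ≈ (0.304, -0.000, -0.953); φ = arcsin(p_z) ≈ -72.30°, λ = atan2(p_y, p_x) ≈ -0.03°.

≈ 72.3°S, 0.0°E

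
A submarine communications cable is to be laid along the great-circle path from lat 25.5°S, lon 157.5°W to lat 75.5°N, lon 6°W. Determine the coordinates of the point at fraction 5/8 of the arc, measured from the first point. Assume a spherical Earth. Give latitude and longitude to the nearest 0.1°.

≈ lat 53.5°N, lon 143.0°W

Convert each endpoint to a unit vector on the sphere (x = cos φ cos λ, y = cos φ sin λ, z = sin φ).
The central angle between the endpoints is δ = arccos(p₁·p₂) ≈ 2.234 rad (128.0°).
Interpolate at f = 5/8 with slerp weights a = sin((1−f)δ)/sin δ ≈ 0.943, b = sin(fδ)/sin δ ≈ 1.249.
p = a·p₁ + b·p₂ ≈ (-0.475, -0.358, 0.804); φ = arcsin(p_z) ≈ 53.49°, λ = atan2(p_y, p_x) ≈ -142.97°.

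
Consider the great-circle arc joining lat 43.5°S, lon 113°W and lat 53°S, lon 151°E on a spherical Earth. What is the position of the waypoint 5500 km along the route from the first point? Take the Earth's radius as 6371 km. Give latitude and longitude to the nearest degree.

≈ lat 58°S, lon 167°E

From cos δ = sin φ₁ sin φ₂ + cos φ₁ cos φ₂ cos Δλ, the central angle is δ ≈ 1.042 rad (59.7°). The total great-circle distance is δ·R ≈ 1.042 × 6371 ≈ 6641 km, so the target fraction is f = 5500/6641 ≈ 0.828.
Interpolate at f ≈ 0.828 with slerp weights a = sin((1−f)δ)/sin δ ≈ 0.206, b = sin(fδ)/sin δ ≈ 0.880.
p = a·p₁ + b·p₂ ≈ (-0.522, 0.119, -0.845); φ = arcsin(p_z) ≈ -57.65°, λ = atan2(p_y, p_x) ≈ 167.15°.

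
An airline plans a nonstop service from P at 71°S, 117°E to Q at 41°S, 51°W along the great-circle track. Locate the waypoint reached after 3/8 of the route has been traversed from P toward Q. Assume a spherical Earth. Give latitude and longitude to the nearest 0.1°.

≈ 82.7°S, 28.3°W

Write both endpoints as unit vectors p₁, p₂ with components (cos φ cos λ, cos φ sin λ, sin φ).
The central angle between the endpoints is δ = arccos(p₁·p₂) ≈ 1.181 rad (67.7°).
Interpolate at f = 3/8 with slerp weights a = sin((1−f)δ)/sin δ ≈ 0.727, b = sin(fδ)/sin δ ≈ 0.463.
p = a·p₁ + b·p₂ ≈ (0.113, -0.061, -0.992); φ = arcsin(p_z) ≈ -82.65°, λ = atan2(p_y, p_x) ≈ -28.35°.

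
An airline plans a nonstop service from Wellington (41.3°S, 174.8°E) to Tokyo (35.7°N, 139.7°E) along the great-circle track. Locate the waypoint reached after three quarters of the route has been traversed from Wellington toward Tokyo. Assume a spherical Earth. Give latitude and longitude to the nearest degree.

Convert each endpoint to a unit vector on the sphere (x = cos φ cos λ, y = cos φ sin λ, z = sin φ).
The central angle between the endpoints is δ = arccos(p₁·p₂) ≈ 1.457 rad (83.5°).
Interpolate at f = 3/4 with slerp weights a = sin((1−f)δ)/sin δ ≈ 0.358, b = sin(fδ)/sin δ ≈ 0.894.
p = a·p₁ + b·p₂ ≈ (-0.822, 0.494, 0.285); φ = arcsin(p_z) ≈ 16.55°, λ = atan2(p_y, p_x) ≈ 149.00°.

≈ 17°N, 149°E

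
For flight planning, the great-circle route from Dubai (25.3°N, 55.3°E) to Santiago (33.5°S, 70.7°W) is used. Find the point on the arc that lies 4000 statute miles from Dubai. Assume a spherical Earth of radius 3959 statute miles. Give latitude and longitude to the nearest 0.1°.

From cos δ = sin φ₁ sin φ₂ + cos φ₁ cos φ₂ cos Δλ, the central angle is δ ≈ 2.317 rad (132.8°). The total great-circle distance is δ·R ≈ 2.317 × 3959 ≈ 9174 mi, so the target fraction is f = 4000/9174 ≈ 0.436.
Interpolate at f ≈ 0.436 with slerp weights a = sin((1−f)δ)/sin δ ≈ 1.315, b = sin(fδ)/sin δ ≈ 1.154.
p = a·p₁ + b·p₂ ≈ (0.995, 0.069, -0.075); φ = arcsin(p_z) ≈ -4.29°, λ = atan2(p_y, p_x) ≈ 3.99°.

≈ (4.3°S, 4.0°E)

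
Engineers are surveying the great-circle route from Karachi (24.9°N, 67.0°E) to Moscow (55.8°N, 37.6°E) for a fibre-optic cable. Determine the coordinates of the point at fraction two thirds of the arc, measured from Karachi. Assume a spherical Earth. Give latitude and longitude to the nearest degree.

≈ 46°N, 51°E

From cos δ = sin φ₁ sin φ₂ + cos φ₁ cos φ₂ cos Δλ, the central angle is δ ≈ 0.656 rad (37.6°).
Interpolate at f = 2/3 with slerp weights a = sin((1−f)δ)/sin δ ≈ 0.356, b = sin(fδ)/sin δ ≈ 0.694.
p = a·p₁ + b·p₂ ≈ (0.435, 0.535, 0.724); φ = arcsin(p_z) ≈ 46.39°, λ = atan2(p_y, p_x) ≈ 50.87°.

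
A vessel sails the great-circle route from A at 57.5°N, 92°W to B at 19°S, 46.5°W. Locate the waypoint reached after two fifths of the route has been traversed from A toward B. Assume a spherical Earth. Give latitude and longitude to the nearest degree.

Convert each endpoint to a unit vector on the sphere (x = cos φ cos λ, y = cos φ sin λ, z = sin φ).
The central angle between the endpoints is δ = arccos(p₁·p₂) ≈ 1.489 rad (85.3°).
Interpolate at f = 2/5 with slerp weights a = sin((1−f)δ)/sin δ ≈ 0.782, b = sin(fδ)/sin δ ≈ 0.563.
p = a·p₁ + b·p₂ ≈ (0.352, -0.806, 0.476); φ = arcsin(p_z) ≈ 28.43°, λ = atan2(p_y, p_x) ≈ -66.42°.

≈ 28°N, 66°W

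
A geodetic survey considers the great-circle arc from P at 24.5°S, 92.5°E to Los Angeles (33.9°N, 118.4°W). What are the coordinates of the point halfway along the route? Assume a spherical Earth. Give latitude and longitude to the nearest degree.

Write both endpoints as unit vectors p₁, p₂ with components (cos φ cos λ, cos φ sin λ, sin φ).
The central angle between the endpoints is δ = arccos(p₁·p₂) ≈ 2.645 rad (151.6°).
Interpolate at f = 1/2 with slerp weights a = sin((1−f)δ)/sin δ ≈ 2.036, b = sin(fδ)/sin δ ≈ 2.036.
p = a·p₁ + b·p₂ ≈ (-0.885, 0.364, 0.291); φ = arcsin(p_z) ≈ 16.93°, λ = atan2(p_y, p_x) ≈ 157.61°.

≈ 17°N, 158°E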